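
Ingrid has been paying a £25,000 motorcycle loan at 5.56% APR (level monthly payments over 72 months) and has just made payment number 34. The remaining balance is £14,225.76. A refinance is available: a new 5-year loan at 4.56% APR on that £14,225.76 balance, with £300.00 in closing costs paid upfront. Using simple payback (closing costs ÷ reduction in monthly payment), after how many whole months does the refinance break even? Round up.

3 months

Current payment = 25,000 × 5.56%/12 / (1 − (1+0.0046333)^−72) = £409.15.
Refinanced payment = 14,225.76 × 0.0038000 / (1 − (1+0.0038000)^−60) = £265.60.
Monthly savings = £409.15 − £265.60 = £143.55.
Break-even = £300.00 / £143.55 = 2.09 → 3 months.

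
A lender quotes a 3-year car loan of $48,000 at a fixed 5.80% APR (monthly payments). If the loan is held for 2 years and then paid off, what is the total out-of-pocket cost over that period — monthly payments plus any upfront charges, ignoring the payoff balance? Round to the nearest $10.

$34,940

At 5.80% the monthly rate is 0.0048333, so the payment is 48,000 × 0.0048333 / (1 − 1.0048333^−36) = $1,455.91.
Total outlay = 24 × $1,455.91 = $34,941.84.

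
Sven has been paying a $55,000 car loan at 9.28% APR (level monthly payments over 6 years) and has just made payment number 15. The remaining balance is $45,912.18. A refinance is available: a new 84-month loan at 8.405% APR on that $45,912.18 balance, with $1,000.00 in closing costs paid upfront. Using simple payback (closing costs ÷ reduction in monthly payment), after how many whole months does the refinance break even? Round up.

4 months

Current payment = 55,000 × 9.28%/12 / (1 − (1+0.0077333)^−72) = $999.06.
Refinanced payment = 45,912.18 × 0.0070042 / (1 − (1+0.0070042)^−84) = $724.90.
Monthly savings = $999.06 − $724.90 = $274.16.
Break-even = $1,000.00 / $274.16 = 3.65 → 4 months.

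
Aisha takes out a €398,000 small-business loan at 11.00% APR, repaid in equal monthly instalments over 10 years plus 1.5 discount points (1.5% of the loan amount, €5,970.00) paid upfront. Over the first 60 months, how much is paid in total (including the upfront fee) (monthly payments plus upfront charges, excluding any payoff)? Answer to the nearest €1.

€334,917

Monthly rate = 11%/12 = 0.0091667; payment = 398,000 × 0.0091667 / (1 − (1+0.0091667)^−120) = €5,482.45.
Total outlay = 60 × €5,482.45 + €5,970.00 = €334,917.00.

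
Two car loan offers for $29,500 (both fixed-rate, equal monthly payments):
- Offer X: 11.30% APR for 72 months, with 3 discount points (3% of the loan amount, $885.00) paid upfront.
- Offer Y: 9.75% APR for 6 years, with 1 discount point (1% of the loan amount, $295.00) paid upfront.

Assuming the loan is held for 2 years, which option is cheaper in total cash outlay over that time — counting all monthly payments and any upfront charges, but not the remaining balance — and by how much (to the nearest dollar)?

Offer X: at 11.30% the monthly rate is 0.0094167, so the payment is 29,500 × 0.0094167 / (1 − 1.0094167^−72) = $566.05.
Offer Y: at 9.75% the monthly rate is 0.0081250, so the payment is 29,500 × 0.0081250 / (1 − 1.0081250^−72) = $542.80.
Over 24 months: Offer X costs 24 × $566.05 + $885.00 = $14,470.20; Offer Y costs 24 × $542.80 + $295.00 = $13,322.20.
Offer Y is cheaper by $14,470.20 − $13,322.20 = $1,148.00.

Offer Y by $1,148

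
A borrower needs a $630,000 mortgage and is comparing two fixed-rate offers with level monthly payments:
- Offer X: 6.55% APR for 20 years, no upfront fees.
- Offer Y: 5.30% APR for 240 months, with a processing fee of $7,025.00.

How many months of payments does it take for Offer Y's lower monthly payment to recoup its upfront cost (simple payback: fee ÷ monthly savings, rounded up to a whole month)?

Offer X: at 6.55% the monthly rate is 0.0054583, so the payment is 630,000 × 0.0054583 / (1 − 1.0054583^−240) = $4,715.67.
Offer Y: monthly rate = 5.3%/12 = 0.0044167; payment = 630,000 × 0.0044167 / (1 − (1+0.0044167)^−240) = $4,262.83.
Monthly savings = $4,715.67 − $4,262.83 = $452.84.
Break-even = $7,025.00 / $452.84 = 15.51 → 16 months.

16 months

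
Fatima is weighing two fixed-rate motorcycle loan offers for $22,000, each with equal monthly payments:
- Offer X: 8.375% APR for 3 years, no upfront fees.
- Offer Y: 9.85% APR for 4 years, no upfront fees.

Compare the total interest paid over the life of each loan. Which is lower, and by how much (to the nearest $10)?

Offer X: monthly rate = 8.375%/12 = 0.0069792; payment = 22,000 × 0.0069792 / (1 − (1+0.0069792)^−36) = $693.21.
Total interest on Offer X = 36 × $693.21 − $22,000 = $2,955.56.
Offer Y: monthly rate = 9.85%/12 = 0.0082083; payment = 22,000 × 0.0082083 / (1 − (1+0.0082083)^−48) = $556.39.
Total interest on Offer Y = 48 × $556.39 − $22,000 = $4,706.72.
Offer X is lower by $1,751.16.

Offer X by $1,750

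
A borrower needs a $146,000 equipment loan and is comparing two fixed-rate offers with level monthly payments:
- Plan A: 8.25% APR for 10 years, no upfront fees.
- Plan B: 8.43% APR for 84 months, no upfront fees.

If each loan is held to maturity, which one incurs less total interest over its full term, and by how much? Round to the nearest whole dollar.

Plan A: monthly rate = 8.25%/12 = 0.0068750; payment = 146,000 × 0.0068750 / (1 − (1+0.0068750)^−120) = $1,790.73.
Total interest on Plan A = 120 × $1,790.73 − $146,000 = $68,887.60.
Plan B: at 8.43% the monthly rate is 0.0070250, so the payment is 146,000 × 0.0070250 / (1 − 1.0070250^−84) = $2,306.99.
Total interest on Plan B = 84 × $2,306.99 − $146,000 = $47,787.16.
Plan B is lower by $21,100.44.

Plan B by $21,100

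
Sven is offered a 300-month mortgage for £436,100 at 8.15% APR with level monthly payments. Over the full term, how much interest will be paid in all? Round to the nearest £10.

£586,700

At 8.15% the monthly rate is 0.0067917, so the payment is 436,100 × 0.0067917 / (1 − 1.0067917^−300) = £3,409.34.
Total paid = 300 × £3,409.34 = £1,022,802.00; interest = £1,022,802.00 − £436,100 = £586,702.00.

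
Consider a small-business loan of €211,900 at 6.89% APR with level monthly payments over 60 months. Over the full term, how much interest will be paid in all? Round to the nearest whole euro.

Monthly rate = 6.89%/12 = 0.0057417; payment = 211,900 × 0.0057417 / (1 − (1+0.0057417)^−60) = €4,184.89.
Total paid = 60 × €4,184.89 = €251,093.40; interest = €251,093.40 − €211,900 = €39,193.40.

€39,193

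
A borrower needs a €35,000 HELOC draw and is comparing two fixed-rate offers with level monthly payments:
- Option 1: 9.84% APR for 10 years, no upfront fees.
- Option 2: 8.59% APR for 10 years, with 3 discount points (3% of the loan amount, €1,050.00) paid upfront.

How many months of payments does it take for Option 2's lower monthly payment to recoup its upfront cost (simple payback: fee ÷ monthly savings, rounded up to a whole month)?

45 months

Option 1: monthly rate = 9.84%/12 = 0.0082000; payment = 35,000 × 0.0082000 / (1 − (1+0.0082000)^−120) = €459.43.
Option 2: monthly rate = 8.59%/12 = 0.0071583; payment = 35,000 × 0.0071583 / (1 − (1+0.0071583)^−120) = €435.64.
Monthly savings = €459.43 − €435.64 = €23.79.
Break-even = €1,050.00 / €23.79 = 44.14 → 45 months.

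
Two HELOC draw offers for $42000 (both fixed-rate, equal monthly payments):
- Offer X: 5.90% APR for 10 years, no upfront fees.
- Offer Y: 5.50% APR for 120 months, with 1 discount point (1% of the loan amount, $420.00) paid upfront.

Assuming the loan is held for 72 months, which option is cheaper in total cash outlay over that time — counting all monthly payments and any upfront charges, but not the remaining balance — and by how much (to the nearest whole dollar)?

Offer X: monthly rate = 5.9%/12 = 0.0049167; payment = 42,000 × 0.0049167 / (1 − (1+0.0049167)^−120) = $464.18.
Offer Y: monthly rate = 5.5%/12 = 0.0045833; payment = 42,000 × 0.0045833 / (1 − (1+0.0045833)^−120) = $455.81.
Over 72 months: Offer X costs 72 × $464.18 = $33,420.96; Offer Y costs 72 × $455.81 + $420.00 = $33,238.32.
Offer Y is cheaper by $33,420.96 − $33,238.32 = $182.64.

Offer Y by $183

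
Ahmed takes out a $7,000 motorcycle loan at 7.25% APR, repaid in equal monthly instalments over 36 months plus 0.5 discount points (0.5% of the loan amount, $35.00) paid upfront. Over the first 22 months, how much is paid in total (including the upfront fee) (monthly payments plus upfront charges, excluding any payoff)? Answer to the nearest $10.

$4,810

At 7.25% the monthly rate is 0.0060417, so the payment is 7,000 × 0.0060417 / (1 − 1.0060417^−36) = $216.94.
Total outlay = 22 × $216.94 + $35.00 = $4,807.68.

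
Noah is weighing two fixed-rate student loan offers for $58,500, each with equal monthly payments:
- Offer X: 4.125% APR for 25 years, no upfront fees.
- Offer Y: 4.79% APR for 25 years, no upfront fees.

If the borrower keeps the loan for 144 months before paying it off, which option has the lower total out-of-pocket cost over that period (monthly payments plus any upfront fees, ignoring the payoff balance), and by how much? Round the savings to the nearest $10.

Offer X by $3,170

Offer X: at 4.125% the monthly rate is 0.0034375, so the payment is 58,500 × 0.0034375 / (1 − 1.0034375^−300) = $312.84.
Offer Y: monthly rate = 4.79%/12 = 0.0039917; payment = 58,500 × 0.0039917 / (1 − (1+0.0039917)^−300) = $334.87.
Over 144 months: Offer X costs 144 × $312.84 = $45,048.96; Offer Y costs 144 × $334.87 = $48,221.28.
Offer X is cheaper by $48,221.28 − $45,048.96 = $3,172.32.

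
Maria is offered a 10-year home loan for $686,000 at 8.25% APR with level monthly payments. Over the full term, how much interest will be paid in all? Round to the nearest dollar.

Monthly rate = 8.25%/12 = 0.0068750; payment = 686,000 × 0.0068750 / (1 − (1+0.0068750)^−120) = $8,413.97.
Total paid = 120 × $8,413.97 = $1,009,676.40; interest = $1,009,676.40 − $686,000 = $323,676.40.

$323,676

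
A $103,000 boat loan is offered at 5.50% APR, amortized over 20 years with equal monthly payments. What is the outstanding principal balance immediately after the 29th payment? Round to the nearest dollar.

With monthly rate i = 5.5%/12 = 0.0045833, the balance after k of n payments is P · [(1+i)^n − (1+i)^k] / [(1+i)^n − 1].
(1+0.0045833)^240 = 2.99662556 and (1+0.0045833)^29 = 1.14180803, so the balance is 103,000 × (2.99662556 − 1.14180803) / (2.99662556 − 1) = $95,684.54.

$95,685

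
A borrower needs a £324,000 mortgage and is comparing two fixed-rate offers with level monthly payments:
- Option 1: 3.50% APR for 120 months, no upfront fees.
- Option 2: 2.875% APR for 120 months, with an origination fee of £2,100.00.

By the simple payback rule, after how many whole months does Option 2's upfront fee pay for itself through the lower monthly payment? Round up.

Option 1: at 3.50% the monthly rate is 0.0029167, so the payment is 324,000 × 0.0029167 / (1 − 1.0029167^−120) = £3,203.90.
Option 2: monthly rate = 2.875%/12 = 0.0023958; payment = 324,000 × 0.0023958 / (1 − (1+0.0023958)^−120) = £3,109.91.
Monthly savings = £3,203.90 − £3,109.91 = £93.99.
Break-even = £2,100.00 / £93.99 = 22.34 → 23 months.

23 months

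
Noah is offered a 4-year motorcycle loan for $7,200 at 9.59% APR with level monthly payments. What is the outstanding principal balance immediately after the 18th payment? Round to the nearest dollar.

With monthly rate i = 9.59%/12 = 0.0079917, the balance after k of n payments is P · [(1+i)^n − (1+i)^k] / [(1+i)^n − 1].
(1+0.0079917)^48 = 1.46532244 and (1+0.0079917)^18 = 1.15405086, so the balance is 7,200 × (1.46532244 − 1.15405086) / (1.46532244 − 1) = $4,816.35.

$4,816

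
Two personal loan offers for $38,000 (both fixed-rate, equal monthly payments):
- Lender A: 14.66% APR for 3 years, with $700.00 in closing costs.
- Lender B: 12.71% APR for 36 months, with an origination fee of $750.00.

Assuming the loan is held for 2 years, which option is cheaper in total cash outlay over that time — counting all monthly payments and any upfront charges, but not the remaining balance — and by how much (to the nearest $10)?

Lender A: at 14.66% the monthly rate is 0.0122167, so the payment is 38,000 × 0.0122167 / (1 − 1.0122167^−36) = $1,310.96.
Lender B: monthly rate = 12.71%/12 = 0.0105917; payment = 38,000 × 0.0105917 / (1 − (1+0.0105917)^−36) = $1,275.07.
Over 24 months: Lender A costs 24 × $1,310.96 + $700.00 = $32,163.04; Lender B costs 24 × $1,275.07 + $750.00 = $31,351.68.
Lender B is cheaper by $32,163.04 − $31,351.68 = $811.36.

Lender B by $810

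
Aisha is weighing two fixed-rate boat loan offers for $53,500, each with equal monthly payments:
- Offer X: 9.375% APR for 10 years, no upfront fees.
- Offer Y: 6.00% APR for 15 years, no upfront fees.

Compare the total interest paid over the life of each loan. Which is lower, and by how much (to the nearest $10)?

Offer X: monthly rate = 9.375%/12 = 0.0078125; payment = 53,500 × 0.0078125 / (1 − (1+0.0078125)^−120) = $688.62.
Total interest on Offer X = 120 × $688.62 − $53,500 = $29,134.40.
Offer Y: at 6.00% the monthly rate is 0.0050000, so the payment is 53,500 × 0.0050000 / (1 − 1.0050000^−180) = $451.46.
Total interest on Offer Y = 180 × $451.46 − $53,500 = $27,762.80.
Offer Y is lower by $1,371.60.

Offer Y by $1,370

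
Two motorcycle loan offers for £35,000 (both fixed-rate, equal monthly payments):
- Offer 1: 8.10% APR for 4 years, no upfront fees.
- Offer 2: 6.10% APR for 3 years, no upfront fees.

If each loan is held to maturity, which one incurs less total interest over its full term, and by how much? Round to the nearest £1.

Offer 2 by £2,704

Offer 1: monthly rate = 8.1%/12 = 0.0067500; payment = 35,000 × 0.0067500 / (1 − (1+0.0067500)^−48) = £856.10.
Total interest on Offer 1 = 48 × £856.10 − £35,000 = £6,092.80.
Offer 2: monthly rate = 6.1%/12 = 0.0050833; payment = 35,000 × 0.0050833 / (1 − (1+0.0050833)^−36) = £1,066.35.
Total interest on Offer 2 = 36 × £1,066.35 − £35,000 = £3,388.60.
Offer 2 is lower by £2,704.20.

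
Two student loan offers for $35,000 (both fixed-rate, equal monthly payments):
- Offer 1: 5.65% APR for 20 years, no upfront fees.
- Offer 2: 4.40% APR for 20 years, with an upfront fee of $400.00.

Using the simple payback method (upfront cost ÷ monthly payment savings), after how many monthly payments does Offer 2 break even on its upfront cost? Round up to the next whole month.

Offer 1: at 5.65% the monthly rate is 0.0047083, so the payment is 35,000 × 0.0047083 / (1 − 1.0047083^−240) = $243.74.
Offer 2: at 4.40% the monthly rate is 0.0036667, so the payment is 35,000 × 0.0036667 / (1 − 1.0036667^−240) = $219.54.
Monthly savings = $243.74 − $219.54 = $24.20.
Break-even = $400.00 / $24.20 = 16.53 → 17 months.

17 months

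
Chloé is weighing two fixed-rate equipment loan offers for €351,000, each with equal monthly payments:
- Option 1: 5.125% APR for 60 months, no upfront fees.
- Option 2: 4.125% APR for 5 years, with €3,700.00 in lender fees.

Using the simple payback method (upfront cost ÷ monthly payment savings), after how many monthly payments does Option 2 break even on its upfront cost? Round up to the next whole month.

24 months

Option 1: monthly rate = 5.125%/12 = 0.0042708; payment = 351,000 × 0.0042708 / (1 − (1+0.0042708)^−60) = €6,643.92.
Option 2: monthly rate = 4.125%/12 = 0.0034375; payment = 351,000 × 0.0034375 / (1 − (1+0.0034375)^−60) = €6,484.02.
Monthly savings = €6,643.92 − €6,484.02 = €159.90.
Break-even = €3,700.00 / €159.90 = 23.14 → 24 months.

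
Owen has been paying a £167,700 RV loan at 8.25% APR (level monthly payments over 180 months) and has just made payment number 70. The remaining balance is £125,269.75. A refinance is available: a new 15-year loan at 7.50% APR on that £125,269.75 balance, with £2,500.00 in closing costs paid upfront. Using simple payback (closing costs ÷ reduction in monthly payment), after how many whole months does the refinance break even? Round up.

6 months

Current payment = 167,700 × 8.25%/12 / (1 − (1+0.0068750)^−180) = £1,626.93.
Refinanced payment = 125,269.75 × 0.0062500 / (1 − (1+0.0062500)^−180) = £1,161.27.
Monthly savings = £1,626.93 − £1,161.27 = £465.66.
Break-even = £2,500.00 / £465.66 = 5.37 → 6 months.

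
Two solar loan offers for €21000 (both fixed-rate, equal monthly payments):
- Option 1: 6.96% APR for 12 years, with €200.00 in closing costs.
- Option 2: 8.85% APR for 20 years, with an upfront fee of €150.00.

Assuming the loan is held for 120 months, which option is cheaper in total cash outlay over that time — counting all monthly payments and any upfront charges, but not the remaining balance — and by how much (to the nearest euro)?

Option 2 by €3,481

Option 1: at 6.96% the monthly rate is 0.0058000, so the payment is 21,000 × 0.0058000 / (1 − 1.0058000^−144) = €215.51.
Option 2: at 8.85% the monthly rate is 0.0073750, so the payment is 21,000 × 0.0073750 / (1 − 1.0073750^−240) = €186.92.
Over 120 months: Option 1 costs 120 × €215.51 + €200.00 = €26,061.20; Option 2 costs 120 × €186.92 + €150.00 = €22,580.40.
Option 2 is cheaper by €26,061.20 − €22,580.40 = €3,480.80.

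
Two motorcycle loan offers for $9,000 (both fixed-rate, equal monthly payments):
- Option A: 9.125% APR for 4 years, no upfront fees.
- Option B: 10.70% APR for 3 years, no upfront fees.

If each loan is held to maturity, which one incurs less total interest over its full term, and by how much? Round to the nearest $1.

Option B by $215

Option A: monthly rate = 9.125%/12 = 0.0076042; payment = 9,000 × 0.0076042 / (1 − (1+0.0076042)^−48) = $224.50.
Total interest on Option A = 48 × $224.50 − $9,000 = $1,776.00.
Option B: monthly rate = 10.7%/12 = 0.0089167; payment = 9,000 × 0.0089167 / (1 − (1+0.0089167)^−36) = $293.37.
Total interest on Option B = 36 × $293.37 − $9,000 = $1,561.32.
Option B is lower by $214.68.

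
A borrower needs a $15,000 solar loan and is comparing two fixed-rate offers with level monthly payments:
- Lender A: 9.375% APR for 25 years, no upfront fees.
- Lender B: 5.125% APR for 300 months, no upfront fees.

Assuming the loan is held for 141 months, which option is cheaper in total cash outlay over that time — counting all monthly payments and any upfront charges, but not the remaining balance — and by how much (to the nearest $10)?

Lender B by $5,780

Lender A: monthly rate = 9.375%/12 = 0.0078125; payment = 15,000 × 0.0078125 / (1 − (1+0.0078125)^−300) = $129.75.
Lender B: monthly rate = 5.125%/12 = 0.0042708; payment = 15,000 × 0.0042708 / (1 − (1+0.0042708)^−300) = $88.78.
Over 141 months: Lender A costs 141 × $129.75 = $18,294.75; Lender B costs 141 × $88.78 = $12,517.98.
Lender B is cheaper by $18,294.75 − $12,517.98 = $5,776.77.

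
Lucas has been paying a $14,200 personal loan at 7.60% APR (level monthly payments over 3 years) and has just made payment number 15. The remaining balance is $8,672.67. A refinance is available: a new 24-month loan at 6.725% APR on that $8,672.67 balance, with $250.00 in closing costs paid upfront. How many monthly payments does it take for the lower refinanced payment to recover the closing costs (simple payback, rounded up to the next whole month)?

5 months

Current payment = 14,200 × 7.6%/12 / (1 − (1+0.0063333)^−36) = $442.36.
Refinanced payment = 8,672.67 × 0.0056042 / (1 − (1+0.0056042)^−24) = $387.22.
Monthly savings = $442.36 − $387.22 = $55.14.
Break-even = $250.00 / $55.14 = 4.53 → 5 months.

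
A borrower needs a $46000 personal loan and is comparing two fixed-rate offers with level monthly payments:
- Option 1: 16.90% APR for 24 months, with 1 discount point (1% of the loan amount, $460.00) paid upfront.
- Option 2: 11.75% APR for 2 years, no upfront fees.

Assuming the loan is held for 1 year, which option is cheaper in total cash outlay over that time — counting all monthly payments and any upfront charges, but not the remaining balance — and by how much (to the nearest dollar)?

Option 2 by $1,805

Option 1: at 16.90% the monthly rate is 0.0140833, so the payment is 46,000 × 0.0140833 / (1 − 1.0140833^−24) = $2,272.13.
Option 2: monthly rate = 11.75%/12 = 0.0097917; payment = 46,000 × 0.0097917 / (1 − (1+0.0097917)^−24) = $2,160.01.
Over 12 months: Option 1 costs 12 × $2,272.13 + $460.00 = $27,725.56; Option 2 costs 12 × $2,160.01 = $25,920.12.
Option 2 is cheaper by $27,725.56 − $25,920.12 = $1,805.44.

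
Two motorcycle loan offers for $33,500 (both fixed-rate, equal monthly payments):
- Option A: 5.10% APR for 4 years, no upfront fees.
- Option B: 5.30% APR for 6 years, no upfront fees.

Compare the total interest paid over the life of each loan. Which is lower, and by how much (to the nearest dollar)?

Option A by $2,078

Option A: at 5.10% the monthly rate is 0.0042500, so the payment is 33,500 × 0.0042500 / (1 − 1.0042500^−48) = $773.00.
Total interest on Option A = 48 × $773.00 − $33,500 = $3,604.00.
Option B: at 5.30% the monthly rate is 0.0044167, so the payment is 33,500 × 0.0044167 / (1 − 1.0044167^−72) = $544.19.
Total interest on Option B = 72 × $544.19 − $33,500 = $5,681.68.
Option A is lower by $2,077.68.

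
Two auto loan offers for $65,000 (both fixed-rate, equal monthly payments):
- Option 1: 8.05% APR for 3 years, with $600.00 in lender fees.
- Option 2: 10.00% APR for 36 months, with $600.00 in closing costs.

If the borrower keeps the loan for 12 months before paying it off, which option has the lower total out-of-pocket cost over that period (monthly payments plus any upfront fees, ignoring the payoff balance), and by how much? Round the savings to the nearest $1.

Option 1 by $708

Option 1: monthly rate = 8.05%/12 = 0.0067083; payment = 65,000 × 0.0067083 / (1 − (1+0.0067083)^−36) = $2,038.36.
Option 2: at 10.00% the monthly rate is 0.0083333, so the payment is 65,000 × 0.0083333 / (1 − 1.0083333^−36) = $2,097.37.
Over 12 months: Option 1 costs 12 × $2,038.36 + $600.00 = $25,060.32; Option 2 costs 12 × $2,097.37 + $600.00 = $25,768.44.
Option 1 is cheaper by $25,768.44 − $25,060.32 = $708.12.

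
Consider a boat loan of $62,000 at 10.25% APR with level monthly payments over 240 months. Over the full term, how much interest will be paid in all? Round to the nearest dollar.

At 10.25% the monthly rate is 0.0085417, so the payment is 62,000 × 0.0085417 / (1 − 1.0085417^−240) = $608.62.
Total paid = 240 × $608.62 = $146,068.80; interest = $146,068.80 − $62,000 = $84,068.80.

$84,069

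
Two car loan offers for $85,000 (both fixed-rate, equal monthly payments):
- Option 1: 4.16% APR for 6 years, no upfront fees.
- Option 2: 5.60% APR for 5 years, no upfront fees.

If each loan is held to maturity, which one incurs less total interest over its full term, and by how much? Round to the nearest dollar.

Option 1 by $1,456

Option 1: monthly rate = 4.16%/12 = 0.0034667; payment = 85,000 × 0.0034667 / (1 − (1+0.0034667)^−72) = $1,336.05.
Total interest on Option 1 = 72 × $1,336.05 − $85,000 = $11,195.60.
Option 2: at 5.60% the monthly rate is 0.0046667, so the payment is 85,000 × 0.0046667 / (1 − 1.0046667^−60) = $1,627.53.
Total interest on Option 2 = 60 × $1,627.53 − $85,000 = $12,651.80.
Option 1 is lower by $1,456.20.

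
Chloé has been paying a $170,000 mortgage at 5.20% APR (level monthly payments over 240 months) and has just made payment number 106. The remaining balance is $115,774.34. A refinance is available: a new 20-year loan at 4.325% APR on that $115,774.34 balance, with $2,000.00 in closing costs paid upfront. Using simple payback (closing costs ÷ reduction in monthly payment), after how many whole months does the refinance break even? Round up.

Current payment = 170,000 × 5.2%/12 / (1 − (1+0.0043333)^−240) = $1,140.79.
Refinanced payment = 115,774.34 × 0.0036042 / (1 − (1+0.0036042)^−240) = $721.55.
Monthly savings = $1,140.79 − $721.55 = $419.24.
Break-even = $2,000.00 / $419.24 = 4.77 → 5 months.

5 months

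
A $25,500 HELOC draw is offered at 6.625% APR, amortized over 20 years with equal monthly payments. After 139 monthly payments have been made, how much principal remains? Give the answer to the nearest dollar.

$14,834

With monthly rate i = 6.625%/12 = 0.0055208, the balance after k of n payments is P · [(1+i)^n − (1+i)^k] / [(1+i)^n − 1].
(1+0.0055208)^240 = 3.74850035 and (1+0.0055208)^139 = 2.14960750, so the balance is 25,500 × (3.74850035 − 2.14960750) / (3.74850035 − 1) = $14,834.19.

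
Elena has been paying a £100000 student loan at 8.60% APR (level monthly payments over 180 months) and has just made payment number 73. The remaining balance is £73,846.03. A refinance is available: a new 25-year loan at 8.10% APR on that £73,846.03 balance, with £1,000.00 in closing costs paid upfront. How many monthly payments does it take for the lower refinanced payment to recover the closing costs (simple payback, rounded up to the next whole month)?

Current payment = 100,000 × 8.6%/12 / (1 − (1+0.0071667)^−180) = £990.61.
Refinanced payment = 73,846.03 × 0.0067500 / (1 − (1+0.0067500)^−300) = £574.86.
Monthly savings = £990.61 − £574.86 = £415.75.
Break-even = £1,000.00 / £415.75 = 2.41 → 3 months.

3 months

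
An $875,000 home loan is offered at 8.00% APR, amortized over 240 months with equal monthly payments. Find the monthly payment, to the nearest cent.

At 8.00% the monthly rate is 0.0066667, so the payment is 875,000 × 0.0066667 / (1 − 1.0066667^−240) = $7,318.85.

$7,318.85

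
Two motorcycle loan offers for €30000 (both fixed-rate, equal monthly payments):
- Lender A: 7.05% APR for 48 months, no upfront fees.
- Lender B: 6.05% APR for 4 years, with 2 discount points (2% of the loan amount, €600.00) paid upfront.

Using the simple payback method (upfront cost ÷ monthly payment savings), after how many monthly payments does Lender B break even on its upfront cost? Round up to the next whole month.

Lender A: monthly rate = 7.05%/12 = 0.0058750; payment = 30,000 × 0.0058750 / (1 − (1+0.0058750)^−48) = €719.08.
Lender B: monthly rate = 6.05%/12 = 0.0050417; payment = 30,000 × 0.0050417 / (1 − (1+0.0050417)^−48) = €705.24.
Monthly savings = €719.08 − €705.24 = €13.84.
Break-even = €600.00 / €13.84 = 43.35 → 44 months.

44 months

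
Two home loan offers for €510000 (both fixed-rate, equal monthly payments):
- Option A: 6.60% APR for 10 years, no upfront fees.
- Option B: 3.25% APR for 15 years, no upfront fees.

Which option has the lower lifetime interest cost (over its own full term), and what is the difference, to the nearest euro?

Option A: at 6.60% the monthly rate is 0.0055000, so the payment is 510,000 × 0.0055000 / (1 − 1.0055000^−120) = €5,816.93.
Total interest on Option A = 120 × €5,816.93 − €510,000 = €188,031.60.
Option B: monthly rate = 3.25%/12 = 0.0027083; payment = 510,000 × 0.0027083 / (1 − (1+0.0027083)^−180) = €3,583.61.
Total interest on Option B = 180 × €3,583.61 − €510,000 = €135,049.80.
Option B is lower by €52,981.80.

Option B by €52,982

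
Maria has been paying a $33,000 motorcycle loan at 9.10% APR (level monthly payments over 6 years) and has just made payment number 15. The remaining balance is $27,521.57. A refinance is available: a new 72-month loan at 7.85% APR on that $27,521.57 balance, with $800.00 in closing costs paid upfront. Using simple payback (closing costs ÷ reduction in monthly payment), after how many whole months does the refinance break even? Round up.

Current payment = 33,000 × 9.1%/12 / (1 − (1+0.0075833)^−72) = $596.48.
Refinanced payment = 27,521.57 × 0.0065417 / (1 − (1+0.0065417)^−72) = $480.53.
Monthly savings = $596.48 − $480.53 = $115.95.
Break-even = $800.00 / $115.95 = 6.90 → 7 months.

7 months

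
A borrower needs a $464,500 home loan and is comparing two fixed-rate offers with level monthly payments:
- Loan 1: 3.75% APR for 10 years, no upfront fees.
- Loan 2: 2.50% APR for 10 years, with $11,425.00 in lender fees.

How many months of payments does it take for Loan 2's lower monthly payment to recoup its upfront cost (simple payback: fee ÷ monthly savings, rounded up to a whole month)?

43 months

Loan 1: at 3.75% the monthly rate is 0.0031250, so the payment is 464,500 × 0.0031250 / (1 − 1.0031250^−120) = $4,647.84.
Loan 2: at 2.50% the monthly rate is 0.0020833, so the payment is 464,500 × 0.0020833 / (1 − 1.0020833^−120) = $4,378.84.
Monthly savings = $4,647.84 − $4,378.84 = $269.00.
Break-even = $11,425.00 / $269.00 = 42.47 → 43 months.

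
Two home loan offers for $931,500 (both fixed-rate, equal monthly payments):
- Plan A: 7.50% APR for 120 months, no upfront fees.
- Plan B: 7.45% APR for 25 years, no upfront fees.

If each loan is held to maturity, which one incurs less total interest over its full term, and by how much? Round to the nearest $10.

Plan A by $729,180

Plan A: monthly rate = 7.5%/12 = 0.0062500; payment = 931,500 × 0.0062500 / (1 − (1+0.0062500)^−120) = $11,057.07.
Total interest on Plan A = 120 × $11,057.07 − $931,500 = $395,348.40.
Plan B: monthly rate = 7.45%/12 = 0.0062083; payment = 931,500 × 0.0062083 / (1 − (1+0.0062083)^−300) = $6,853.44.
Total interest on Plan B = 300 × $6,853.44 − $931,500 = $1,124,532.00.
Plan A is lower by $729,183.60.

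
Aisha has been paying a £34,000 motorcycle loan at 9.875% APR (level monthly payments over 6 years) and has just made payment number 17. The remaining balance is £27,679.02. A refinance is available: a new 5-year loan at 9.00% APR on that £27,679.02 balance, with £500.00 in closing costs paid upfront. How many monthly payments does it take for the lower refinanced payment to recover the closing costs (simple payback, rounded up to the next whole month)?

10 months

Current payment = 34,000 × 9.875%/12 / (1 − (1+0.0082292)^−72) = £627.74.
Refinanced payment = 27,679.02 × 0.0075000 / (1 − (1+0.0075000)^−60) = £574.57.
Monthly savings = £627.74 − £574.57 = £53.17.
Break-even = £500.00 / £53.17 = 9.40 → 10 months.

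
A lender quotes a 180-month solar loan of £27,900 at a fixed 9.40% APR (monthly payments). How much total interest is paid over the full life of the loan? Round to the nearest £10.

At 9.40% the monthly rate is 0.0078333, so the payment is 27,900 × 0.0078333 / (1 − 1.0078333^−180) = £289.66.
Total paid = 180 × £289.66 = £52,138.80; interest = £52,138.80 − £27,900 = £24,238.80.

£24,240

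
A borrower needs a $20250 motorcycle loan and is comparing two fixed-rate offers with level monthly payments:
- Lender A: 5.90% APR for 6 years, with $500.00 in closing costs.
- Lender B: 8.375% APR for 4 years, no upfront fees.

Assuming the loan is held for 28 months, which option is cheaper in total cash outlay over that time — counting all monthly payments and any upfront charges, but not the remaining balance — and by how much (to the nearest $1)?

Lender A: monthly rate = 5.9%/12 = 0.0049167; payment = 20,250 × 0.0049167 / (1 − (1+0.0049167)^−72) = $334.65.
Lender B: monthly rate = 8.375%/12 = 0.0069792; payment = 20,250 × 0.0069792 / (1 − (1+0.0069792)^−48) = $497.93.
Over 28 months: Lender A costs 28 × $334.65 + $500.00 = $9,870.20; Lender B costs 28 × $497.93 = $13,942.04.
Lender A is cheaper by $13,942.04 − $9,870.20 = $4,071.84.

Lender A by $4,072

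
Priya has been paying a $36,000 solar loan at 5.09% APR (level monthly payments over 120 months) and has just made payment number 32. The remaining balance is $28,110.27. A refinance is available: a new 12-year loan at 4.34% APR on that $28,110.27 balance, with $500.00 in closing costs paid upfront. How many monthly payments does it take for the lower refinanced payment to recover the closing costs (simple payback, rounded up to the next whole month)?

Current payment = 36,000 × 5.09%/12 / (1 − (1+0.0042417)^−120) = $383.42.
Refinanced payment = 28,110.27 × 0.0036167 / (1 − (1+0.0036167)^−144) = $250.78.
Monthly savings = $383.42 − $250.78 = $132.64.
Break-even = $500.00 / $132.64 = 3.77 → 4 months.

4 months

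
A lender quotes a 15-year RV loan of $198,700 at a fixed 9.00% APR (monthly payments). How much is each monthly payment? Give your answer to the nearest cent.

Monthly rate = 9%/12 = 0.0075000; payment = 198,700 × 0.0075000 / (1 − (1+0.0075000)^−180) = $2,015.35.

$2,015.35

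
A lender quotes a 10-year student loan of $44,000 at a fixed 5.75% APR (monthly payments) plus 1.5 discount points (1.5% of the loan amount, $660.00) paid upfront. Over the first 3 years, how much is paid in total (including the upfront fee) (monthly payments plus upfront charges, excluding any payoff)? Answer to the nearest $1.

At 5.75% the monthly rate is 0.0047917, so the payment is 44,000 × 0.0047917 / (1 − 1.0047917^−120) = $482.98.
Total outlay = 36 × $482.98 + $660.00 = $18,047.28.

$18,047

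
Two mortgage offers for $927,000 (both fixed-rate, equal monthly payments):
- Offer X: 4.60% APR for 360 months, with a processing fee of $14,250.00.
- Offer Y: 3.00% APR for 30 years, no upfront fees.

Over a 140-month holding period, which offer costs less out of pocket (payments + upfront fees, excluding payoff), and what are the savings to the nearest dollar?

Offer X: at 4.60% the monthly rate is 0.0038333, so the payment is 927,000 × 0.0038333 / (1 − 1.0038333^−360) = $4,752.21.
Offer Y: at 3.00% the monthly rate is 0.0025000, so the payment is 927,000 × 0.0025000 / (1 − 1.0025000^−360) = $3,908.27.
Over 140 months: Offer X costs 140 × $4,752.21 + $14,250.00 = $679,559.40; Offer Y costs 140 × $3,908.27 = $547,157.80.
Offer Y is cheaper by $679,559.40 − $547,157.80 = $132,401.60.

Offer Y by $132,402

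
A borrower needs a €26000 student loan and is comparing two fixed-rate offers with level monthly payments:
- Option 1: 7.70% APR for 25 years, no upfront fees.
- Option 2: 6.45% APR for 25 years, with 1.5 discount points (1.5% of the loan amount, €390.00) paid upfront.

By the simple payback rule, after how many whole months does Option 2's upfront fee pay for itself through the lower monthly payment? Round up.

19 months

Option 1: monthly rate = 7.7%/12 = 0.0064167; payment = 26,000 × 0.0064167 / (1 − (1+0.0064167)^−300) = €195.53.
Option 2: monthly rate = 6.45%/12 = 0.0053750; payment = 26,000 × 0.0053750 / (1 − (1+0.0053750)^−300) = €174.74.
Monthly savings = €195.53 − €174.74 = €20.79.
Break-even = €390.00 / €20.79 = 18.76 → 19 months.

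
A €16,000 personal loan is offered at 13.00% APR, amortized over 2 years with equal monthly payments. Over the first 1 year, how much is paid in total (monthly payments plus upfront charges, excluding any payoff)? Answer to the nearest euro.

€9,128

At 13.00% the monthly rate is 0.0108333, so the payment is 16,000 × 0.0108333 / (1 − 1.0108333^−24) = €760.67.
Total outlay = 12 × €760.67 = €9,128.04.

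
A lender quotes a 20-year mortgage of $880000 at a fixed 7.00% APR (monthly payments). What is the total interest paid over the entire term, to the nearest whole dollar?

$757,431

Monthly rate = 7%/12 = 0.0058333; payment = 880,000 × 0.0058333 / (1 − (1+0.0058333)^−240) = $6,822.63.
Total paid = 240 × $6,822.63 = $1,637,431.20; interest = $1,637,431.20 − $880,000 = $757,431.20.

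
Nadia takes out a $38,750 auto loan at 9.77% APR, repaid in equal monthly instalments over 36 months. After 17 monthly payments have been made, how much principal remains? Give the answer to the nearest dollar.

With monthly rate i = 9.77%/12 = 0.0081417, the balance after k of n payments is P · [(1+i)^n − (1+i)^k] / [(1+i)^n − 1].
(1+0.0081417)^36 = 1.33898689 and (1+0.0081417)^17 = 1.14780100, so the balance is 38,750 × (1.33898689 − 1.14780100) / (1.33898689 − 1) = $21,854.69.

$21,855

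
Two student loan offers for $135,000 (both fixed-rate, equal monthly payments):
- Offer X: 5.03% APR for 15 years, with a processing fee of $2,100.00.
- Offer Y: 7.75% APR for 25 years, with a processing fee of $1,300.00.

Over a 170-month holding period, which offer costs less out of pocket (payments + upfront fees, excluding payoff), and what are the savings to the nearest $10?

Offer Y by $9,300

Offer X: at 5.03% the monthly rate is 0.0041917, so the payment is 135,000 × 0.0041917 / (1 − 1.0041917^−180) = $1,069.68.
Offer Y: monthly rate = 7.75%/12 = 0.0064583; payment = 135,000 × 0.0064583 / (1 − (1+0.0064583)^−300) = $1,019.69.
Over 170 months: Offer X costs 170 × $1,069.68 + $2,100.00 = $183,945.60; Offer Y costs 170 × $1,019.69 + $1,300.00 = $174,647.30.
Offer Y is cheaper by $183,945.60 − $174,647.30 = $9,298.30.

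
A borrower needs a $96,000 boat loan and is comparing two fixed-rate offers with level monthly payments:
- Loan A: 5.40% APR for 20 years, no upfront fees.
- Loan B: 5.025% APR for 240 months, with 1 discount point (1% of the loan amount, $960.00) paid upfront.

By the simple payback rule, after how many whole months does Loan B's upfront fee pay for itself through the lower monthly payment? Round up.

Loan A: at 5.40% the monthly rate is 0.0045000, so the payment is 96,000 × 0.0045000 / (1 − 1.0045000^−240) = $654.96.
Loan B: at 5.025% the monthly rate is 0.0041875, so the payment is 96,000 × 0.0041875 / (1 − 1.0041875^−240) = $634.88.
Monthly savings = $654.96 − $634.88 = $20.08.
Break-even = $960.00 / $20.08 = 47.81 → 48 months.

48 months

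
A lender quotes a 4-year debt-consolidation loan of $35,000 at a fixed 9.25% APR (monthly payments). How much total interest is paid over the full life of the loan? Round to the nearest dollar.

$7,007

Monthly rate = 9.25%/12 = 0.0077083; payment = 35,000 × 0.0077083 / (1 − (1+0.0077083)^−48) = $875.14.
Total paid = 48 × $875.14 = $42,006.72; interest = $42,006.72 − $35,000 = $7,006.72.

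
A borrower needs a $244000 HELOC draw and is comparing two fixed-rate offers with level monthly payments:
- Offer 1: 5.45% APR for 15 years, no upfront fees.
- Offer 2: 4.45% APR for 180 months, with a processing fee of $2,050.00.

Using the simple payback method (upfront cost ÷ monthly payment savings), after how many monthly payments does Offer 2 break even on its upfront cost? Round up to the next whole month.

Offer 1: monthly rate = 5.45%/12 = 0.0045417; payment = 244,000 × 0.0045417 / (1 − (1+0.0045417)^−180) = $1,987.22.
Offer 2: at 4.45% the monthly rate is 0.0037083, so the payment is 244,000 × 0.0037083 / (1 − 1.0037083^−180) = $1,860.35.
Monthly savings = $1,987.22 − $1,860.35 = $126.87.
Break-even = $2,050.00 / $126.87 = 16.16 → 17 months.

17 months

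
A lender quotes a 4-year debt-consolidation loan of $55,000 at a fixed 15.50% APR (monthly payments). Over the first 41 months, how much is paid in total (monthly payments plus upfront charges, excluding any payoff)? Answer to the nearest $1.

At 15.50% the monthly rate is 0.0129167, so the payment is 55,000 × 0.0129167 / (1 − 1.0129167^−48) = $1,544.67.
Total outlay = 41 × $1,544.67 = $63,331.47.

$63,331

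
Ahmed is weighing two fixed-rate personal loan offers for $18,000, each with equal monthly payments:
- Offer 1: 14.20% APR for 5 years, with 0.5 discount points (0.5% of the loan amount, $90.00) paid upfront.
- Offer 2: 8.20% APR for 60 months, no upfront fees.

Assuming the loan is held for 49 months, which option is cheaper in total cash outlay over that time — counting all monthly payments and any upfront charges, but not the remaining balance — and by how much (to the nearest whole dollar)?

Offer 2 by $2,736

Offer 1: at 14.20% the monthly rate is 0.0118333, so the payment is 18,000 × 0.0118333 / (1 − 1.0118333^−60) = $420.70.
Offer 2: at 8.20% the monthly rate is 0.0068333, so the payment is 18,000 × 0.0068333 / (1 − 1.0068333^−60) = $366.70.
Over 49 months: Offer 1 costs 49 × $420.70 + $90.00 = $20,704.30; Offer 2 costs 49 × $366.70 = $17,968.30.
Offer 2 is cheaper by $20,704.30 − $17,968.30 = $2,736.00.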